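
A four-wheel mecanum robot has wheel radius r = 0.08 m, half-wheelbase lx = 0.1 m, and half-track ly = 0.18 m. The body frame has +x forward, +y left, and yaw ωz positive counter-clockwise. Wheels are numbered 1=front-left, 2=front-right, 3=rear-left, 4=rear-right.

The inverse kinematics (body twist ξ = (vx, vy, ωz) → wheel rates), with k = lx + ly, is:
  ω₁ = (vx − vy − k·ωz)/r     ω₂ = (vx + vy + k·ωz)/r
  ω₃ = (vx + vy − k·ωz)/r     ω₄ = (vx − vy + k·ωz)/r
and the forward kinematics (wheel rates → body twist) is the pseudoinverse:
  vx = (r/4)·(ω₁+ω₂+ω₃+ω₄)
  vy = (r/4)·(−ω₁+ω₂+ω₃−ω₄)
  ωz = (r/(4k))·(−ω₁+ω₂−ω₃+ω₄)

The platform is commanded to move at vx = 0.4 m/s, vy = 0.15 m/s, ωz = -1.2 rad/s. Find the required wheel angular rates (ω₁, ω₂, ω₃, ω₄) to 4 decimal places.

k = lx + ly = 0.1 + 0.18 = 0.2800;  k·ωz = 0.2800·-1.2 = -0.3360
ω₁ (FL) = (vx − vy − k·ωz)/r = 0.5860/0.08 = 7.3250
ω₂ (FR) = (vx + vy + k·ωz)/r = 0.2140/0.08 = 2.6750
ω₃ (RL) = (vx + vy − k·ωz)/r = 0.8860/0.08 = 11.0750
ω₄ (RR) = (vx − vy + k·ωz)/r = -0.0860/0.08 = -1.0750

(7.3250, 2.6750, 11.0750, -1.0750)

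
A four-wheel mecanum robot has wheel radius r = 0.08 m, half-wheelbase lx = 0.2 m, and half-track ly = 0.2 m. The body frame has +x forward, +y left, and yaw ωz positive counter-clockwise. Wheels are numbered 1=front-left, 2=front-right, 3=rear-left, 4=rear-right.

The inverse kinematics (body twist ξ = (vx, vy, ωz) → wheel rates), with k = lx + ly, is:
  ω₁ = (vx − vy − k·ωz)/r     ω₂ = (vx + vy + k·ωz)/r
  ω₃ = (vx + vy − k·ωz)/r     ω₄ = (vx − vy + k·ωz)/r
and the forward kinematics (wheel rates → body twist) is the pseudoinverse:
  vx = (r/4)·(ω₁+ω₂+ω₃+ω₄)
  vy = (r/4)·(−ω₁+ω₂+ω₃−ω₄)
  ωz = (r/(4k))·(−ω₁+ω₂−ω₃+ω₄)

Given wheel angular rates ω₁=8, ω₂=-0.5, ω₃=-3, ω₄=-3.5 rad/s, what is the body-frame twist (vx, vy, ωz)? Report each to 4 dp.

k = lx + ly = 0.2 + 0.2 = 0.4000
ω₁+ω₂+ω₃+ω₄ = 1.0000  →  vx = (0.08/4)·1.0000 = 0.0200
−ω₁+ω₂+ω₃−ω₄ = -8.0000  →  vy = (0.08/4)·-8.0000 = -0.1600
−ω₁+ω₂−ω₃+ω₄ = -9.0000  →  ωz = (0.08/1.6000)·-9.0000 = -0.4500

(0.0200, -0.1600, -0.4500)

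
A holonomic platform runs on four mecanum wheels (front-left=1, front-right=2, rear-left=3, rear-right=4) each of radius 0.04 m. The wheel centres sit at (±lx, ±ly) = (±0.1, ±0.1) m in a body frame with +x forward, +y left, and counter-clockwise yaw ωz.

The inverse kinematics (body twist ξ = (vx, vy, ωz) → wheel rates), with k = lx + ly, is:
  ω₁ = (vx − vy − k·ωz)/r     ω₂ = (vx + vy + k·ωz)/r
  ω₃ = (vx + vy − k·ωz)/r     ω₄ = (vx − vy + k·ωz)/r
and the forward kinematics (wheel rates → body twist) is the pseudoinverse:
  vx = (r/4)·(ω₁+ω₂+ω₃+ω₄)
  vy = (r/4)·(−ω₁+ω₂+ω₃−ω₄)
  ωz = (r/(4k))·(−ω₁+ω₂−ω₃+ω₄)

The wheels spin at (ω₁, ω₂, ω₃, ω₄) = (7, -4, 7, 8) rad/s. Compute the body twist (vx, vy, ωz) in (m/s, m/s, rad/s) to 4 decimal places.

k = lx + ly = 0.1 + 0.1 = 0.2000
ω₁+ω₂+ω₃+ω₄ = 18.0000  →  vx = (0.04/4)·18.0000 = 0.1800
−ω₁+ω₂+ω₃−ω₄ = -12.0000  →  vy = (0.04/4)·-12.0000 = -0.1200
−ω₁+ω₂−ω₃+ω₄ = -10.0000  →  ωz = (0.04/0.8000)·-10.0000 = -0.5000

(0.1800, -0.1200, -0.5000)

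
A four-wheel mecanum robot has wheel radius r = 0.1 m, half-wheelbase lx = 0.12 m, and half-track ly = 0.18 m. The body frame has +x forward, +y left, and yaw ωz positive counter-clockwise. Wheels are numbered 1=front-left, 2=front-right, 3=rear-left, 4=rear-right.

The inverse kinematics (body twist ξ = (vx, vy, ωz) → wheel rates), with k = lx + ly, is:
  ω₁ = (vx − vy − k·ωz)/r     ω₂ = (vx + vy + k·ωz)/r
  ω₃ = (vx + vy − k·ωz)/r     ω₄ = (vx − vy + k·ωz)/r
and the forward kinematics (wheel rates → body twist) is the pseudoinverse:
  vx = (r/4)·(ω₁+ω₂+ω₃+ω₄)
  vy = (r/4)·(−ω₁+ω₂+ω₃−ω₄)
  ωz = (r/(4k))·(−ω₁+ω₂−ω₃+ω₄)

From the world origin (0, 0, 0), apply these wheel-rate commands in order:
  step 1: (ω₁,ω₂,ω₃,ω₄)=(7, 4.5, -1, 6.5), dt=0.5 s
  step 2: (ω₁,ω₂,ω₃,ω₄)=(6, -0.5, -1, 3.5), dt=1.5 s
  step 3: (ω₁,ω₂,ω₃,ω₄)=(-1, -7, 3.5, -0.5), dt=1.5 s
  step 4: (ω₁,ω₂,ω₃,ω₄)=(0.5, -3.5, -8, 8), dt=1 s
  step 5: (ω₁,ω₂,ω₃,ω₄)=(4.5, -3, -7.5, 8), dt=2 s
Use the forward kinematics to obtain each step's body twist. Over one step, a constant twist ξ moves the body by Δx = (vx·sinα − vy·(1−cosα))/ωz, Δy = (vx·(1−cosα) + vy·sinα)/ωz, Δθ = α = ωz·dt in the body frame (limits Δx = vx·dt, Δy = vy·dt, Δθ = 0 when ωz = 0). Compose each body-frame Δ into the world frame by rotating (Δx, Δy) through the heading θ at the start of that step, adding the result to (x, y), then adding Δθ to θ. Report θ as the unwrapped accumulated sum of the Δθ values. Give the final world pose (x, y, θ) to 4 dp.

step 1: ξ=(vx,vy,ωz)=(0.4250, -0.2500, 0.4167), dt=0.5 → body Δ=(0.2239, -0.1020, 0.2083) → world pose (0.2239, -0.1020, 0.2083)
step 2: ξ=(vx,vy,ωz)=(0.2000, -0.2750, -0.1667), dt=1.5 → body Δ=(0.2456, -0.4455, -0.2500) → world pose (0.5564, -0.4871, -0.0417)
step 3: ξ=(vx,vy,ωz)=(-0.1250, -0.0500, -0.8333), dt=1.5 → body Δ=(-0.1834, 0.0458, -1.2500) → world pose (0.3750, -0.4338, -1.2917)
step 4: ξ=(vx,vy,ωz)=(-0.0750, -0.5000, 1.0000), dt=1.0 → body Δ=(0.1667, -0.4552, 1.0000) → world pose (-0.0167, -0.7195, -0.2917)
step 5: ξ=(vx,vy,ωz)=(0.0500, -0.5750, 0.6667), dt=2.0 → body Δ=(0.7325, -0.7809, 1.3333) → world pose (0.4604, -1.6781, 1.0417)

(0.4604, -1.6781, 1.0417)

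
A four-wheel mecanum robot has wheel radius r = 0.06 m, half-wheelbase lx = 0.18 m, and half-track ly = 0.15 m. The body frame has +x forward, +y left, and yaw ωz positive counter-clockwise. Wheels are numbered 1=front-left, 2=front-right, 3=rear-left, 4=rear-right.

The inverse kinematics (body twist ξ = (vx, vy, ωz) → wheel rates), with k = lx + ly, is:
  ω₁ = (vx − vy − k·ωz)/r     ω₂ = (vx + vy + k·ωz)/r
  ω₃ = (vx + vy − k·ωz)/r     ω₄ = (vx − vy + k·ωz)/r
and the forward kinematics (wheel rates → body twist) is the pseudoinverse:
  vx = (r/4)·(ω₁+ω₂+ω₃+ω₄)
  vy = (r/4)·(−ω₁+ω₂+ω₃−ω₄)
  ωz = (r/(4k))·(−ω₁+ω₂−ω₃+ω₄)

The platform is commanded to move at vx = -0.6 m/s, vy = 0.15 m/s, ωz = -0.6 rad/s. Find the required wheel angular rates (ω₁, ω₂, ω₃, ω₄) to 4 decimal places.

k = lx + ly = 0.18 + 0.15 = 0.3300;  k·ωz = 0.3300·-0.6 = -0.1980
ω₁ (FL) = (vx − vy − k·ωz)/r = -0.5520/0.06 = -9.2000
ω₂ (FR) = (vx + vy + k·ωz)/r = -0.6480/0.06 = -10.8000
ω₃ (RL) = (vx + vy − k·ωz)/r = -0.2520/0.06 = -4.2000
ω₄ (RR) = (vx − vy + k·ωz)/r = -0.9480/0.06 = -15.8000

(-9.2000, -10.8000, -4.2000, -15.8000)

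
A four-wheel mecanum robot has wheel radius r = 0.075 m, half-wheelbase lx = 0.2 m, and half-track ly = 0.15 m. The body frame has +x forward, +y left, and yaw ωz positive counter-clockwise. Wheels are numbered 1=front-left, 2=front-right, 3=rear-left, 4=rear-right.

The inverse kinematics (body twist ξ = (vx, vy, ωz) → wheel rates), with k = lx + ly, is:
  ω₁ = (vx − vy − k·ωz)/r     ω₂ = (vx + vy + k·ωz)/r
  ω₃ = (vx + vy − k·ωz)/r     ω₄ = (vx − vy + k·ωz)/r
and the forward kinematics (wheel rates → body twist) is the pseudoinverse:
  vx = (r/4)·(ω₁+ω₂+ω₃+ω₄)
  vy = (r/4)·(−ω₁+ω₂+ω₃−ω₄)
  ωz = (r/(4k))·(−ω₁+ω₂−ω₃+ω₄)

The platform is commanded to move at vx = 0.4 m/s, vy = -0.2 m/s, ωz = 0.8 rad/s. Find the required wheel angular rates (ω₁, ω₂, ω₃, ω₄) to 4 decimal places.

k = lx + ly = 0.2 + 0.15 = 0.3500;  k·ωz = 0.3500·0.8 = 0.2800
ω₁ (FL) = (vx − vy − k·ωz)/r = 0.3200/0.075 = 4.2667
ω₂ (FR) = (vx + vy + k·ωz)/r = 0.4800/0.075 = 6.4000
ω₃ (RL) = (vx + vy − k·ωz)/r = -0.0800/0.075 = -1.0667
ω₄ (RR) = (vx − vy + k·ωz)/r = 0.8800/0.075 = 11.7333

(4.2667, 6.4000, -1.0667, 11.7333)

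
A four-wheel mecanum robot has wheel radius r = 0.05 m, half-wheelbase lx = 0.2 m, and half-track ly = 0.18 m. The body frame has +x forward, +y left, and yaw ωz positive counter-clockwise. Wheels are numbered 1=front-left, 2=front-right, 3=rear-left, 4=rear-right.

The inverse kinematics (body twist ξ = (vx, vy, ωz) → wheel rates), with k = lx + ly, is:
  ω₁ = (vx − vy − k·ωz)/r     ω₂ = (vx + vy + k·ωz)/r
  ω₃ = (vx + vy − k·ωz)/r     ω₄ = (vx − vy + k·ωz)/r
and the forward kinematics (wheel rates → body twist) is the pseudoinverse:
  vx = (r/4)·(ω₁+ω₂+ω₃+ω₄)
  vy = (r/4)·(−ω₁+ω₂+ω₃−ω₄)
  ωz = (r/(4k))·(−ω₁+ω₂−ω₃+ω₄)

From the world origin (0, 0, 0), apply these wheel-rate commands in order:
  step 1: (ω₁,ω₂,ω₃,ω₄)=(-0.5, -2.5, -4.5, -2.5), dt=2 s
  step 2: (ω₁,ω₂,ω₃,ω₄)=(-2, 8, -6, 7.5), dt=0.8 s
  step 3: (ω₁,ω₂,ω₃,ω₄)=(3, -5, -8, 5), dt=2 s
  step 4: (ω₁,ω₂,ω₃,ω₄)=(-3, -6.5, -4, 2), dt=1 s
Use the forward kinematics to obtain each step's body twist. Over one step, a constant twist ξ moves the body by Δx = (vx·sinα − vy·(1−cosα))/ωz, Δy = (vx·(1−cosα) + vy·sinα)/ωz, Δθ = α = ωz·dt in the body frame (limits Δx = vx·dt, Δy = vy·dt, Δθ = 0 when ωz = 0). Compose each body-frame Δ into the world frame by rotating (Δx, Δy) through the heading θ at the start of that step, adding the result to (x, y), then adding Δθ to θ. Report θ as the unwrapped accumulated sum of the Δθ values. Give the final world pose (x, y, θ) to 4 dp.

(0.1313, -0.7539, 1.0296)

step 1: ξ=(vx,vy,ωz)=(-0.1250, -0.0500, 0.0000), dt=2.0 → body Δ=(-0.2500, -0.1000, 0.0000) → world pose (-0.2500, -0.1000, 0.0000)
step 2: ξ=(vx,vy,ωz)=(0.0938, -0.0438, 0.7730), dt=0.8 → body Δ=(0.0808, -0.0104, 0.6184) → world pose (-0.1692, -0.1104, 0.6184)
step 3: ξ=(vx,vy,ωz)=(-0.0625, -0.2625, 0.1645), dt=2.0 → body Δ=(-0.0372, -0.5360, 0.3289) → world pose (0.1112, -0.5686, 0.9474)
step 4: ξ=(vx,vy,ωz)=(-0.1438, -0.1187, 0.0822), dt=1.0 → body Δ=(-0.1387, -0.1245, 0.0822) → world pose (0.1313, -0.7539, 1.0296)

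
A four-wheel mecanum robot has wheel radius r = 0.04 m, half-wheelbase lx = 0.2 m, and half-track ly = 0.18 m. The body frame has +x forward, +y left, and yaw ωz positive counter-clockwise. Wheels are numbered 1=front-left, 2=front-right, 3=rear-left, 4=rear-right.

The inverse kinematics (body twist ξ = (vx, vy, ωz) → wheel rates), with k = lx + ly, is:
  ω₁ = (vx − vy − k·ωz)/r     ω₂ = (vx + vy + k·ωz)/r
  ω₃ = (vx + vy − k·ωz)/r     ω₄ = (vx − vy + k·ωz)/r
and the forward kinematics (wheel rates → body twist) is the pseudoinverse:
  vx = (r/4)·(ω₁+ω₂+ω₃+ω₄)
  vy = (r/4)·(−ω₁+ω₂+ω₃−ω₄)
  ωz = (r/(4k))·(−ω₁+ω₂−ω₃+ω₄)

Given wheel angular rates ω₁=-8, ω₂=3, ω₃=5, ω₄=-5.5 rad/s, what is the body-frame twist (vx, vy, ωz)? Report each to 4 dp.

k = lx + ly = 0.2 + 0.18 = 0.3800
ω₁+ω₂+ω₃+ω₄ = -5.5000  →  vx = (0.04/4)·-5.5000 = -0.0550
−ω₁+ω₂+ω₃−ω₄ = 21.5000  →  vy = (0.04/4)·21.5000 = 0.2150
−ω₁+ω₂−ω₃+ω₄ = 0.5000  →  ωz = (0.04/1.5200)·0.5000 = 0.0132

(-0.0550, 0.2150, 0.0132)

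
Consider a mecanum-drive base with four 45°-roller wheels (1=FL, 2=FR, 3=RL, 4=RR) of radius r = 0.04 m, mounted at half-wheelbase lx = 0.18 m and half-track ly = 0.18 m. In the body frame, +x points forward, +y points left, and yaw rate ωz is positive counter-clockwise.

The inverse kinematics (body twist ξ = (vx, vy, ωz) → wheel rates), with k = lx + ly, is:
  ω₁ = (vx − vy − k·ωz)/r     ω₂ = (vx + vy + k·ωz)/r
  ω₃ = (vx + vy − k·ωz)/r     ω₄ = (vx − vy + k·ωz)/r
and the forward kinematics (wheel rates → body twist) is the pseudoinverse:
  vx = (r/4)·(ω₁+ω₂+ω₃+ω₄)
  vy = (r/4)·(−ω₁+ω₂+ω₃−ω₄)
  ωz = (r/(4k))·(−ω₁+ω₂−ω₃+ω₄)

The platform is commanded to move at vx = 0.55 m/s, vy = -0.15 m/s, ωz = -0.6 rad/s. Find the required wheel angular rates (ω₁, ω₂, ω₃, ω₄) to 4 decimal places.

k = lx + ly = 0.18 + 0.18 = 0.3600;  k·ωz = 0.3600·-0.6 = -0.2160
ω₁ (FL) = (vx − vy − k·ωz)/r = 0.9160/0.04 = 22.9000
ω₂ (FR) = (vx + vy + k·ωz)/r = 0.1840/0.04 = 4.6000
ω₃ (RL) = (vx + vy − k·ωz)/r = 0.6160/0.04 = 15.4000
ω₄ (RR) = (vx − vy + k·ωz)/r = 0.4840/0.04 = 12.1000

(22.9000, 4.6000, 15.4000, 12.1000)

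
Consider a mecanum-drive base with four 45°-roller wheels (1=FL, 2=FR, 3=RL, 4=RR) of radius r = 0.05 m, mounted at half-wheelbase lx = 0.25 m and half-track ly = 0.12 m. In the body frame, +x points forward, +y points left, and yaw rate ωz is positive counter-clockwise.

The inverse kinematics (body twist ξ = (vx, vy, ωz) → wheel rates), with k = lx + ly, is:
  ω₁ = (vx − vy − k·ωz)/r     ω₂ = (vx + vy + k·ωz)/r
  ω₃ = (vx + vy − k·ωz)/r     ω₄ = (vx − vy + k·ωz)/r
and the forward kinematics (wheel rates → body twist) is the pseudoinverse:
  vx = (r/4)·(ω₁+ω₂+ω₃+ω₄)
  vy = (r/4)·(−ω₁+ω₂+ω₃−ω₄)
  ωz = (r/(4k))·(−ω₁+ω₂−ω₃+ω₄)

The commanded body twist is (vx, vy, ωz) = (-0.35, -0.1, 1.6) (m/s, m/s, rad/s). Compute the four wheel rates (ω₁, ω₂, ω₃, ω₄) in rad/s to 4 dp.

k = lx + ly = 0.25 + 0.12 = 0.3700;  k·ωz = 0.3700·1.6 = 0.5920
ω₁ (FL) = (vx − vy − k·ωz)/r = -0.8420/0.05 = -16.8400
ω₂ (FR) = (vx + vy + k·ωz)/r = 0.1420/0.05 = 2.8400
ω₃ (RL) = (vx + vy − k·ωz)/r = -1.0420/0.05 = -20.8400
ω₄ (RR) = (vx − vy + k·ωz)/r = 0.3420/0.05 = 6.8400

(-16.8400, 2.8400, -20.8400, 6.8400)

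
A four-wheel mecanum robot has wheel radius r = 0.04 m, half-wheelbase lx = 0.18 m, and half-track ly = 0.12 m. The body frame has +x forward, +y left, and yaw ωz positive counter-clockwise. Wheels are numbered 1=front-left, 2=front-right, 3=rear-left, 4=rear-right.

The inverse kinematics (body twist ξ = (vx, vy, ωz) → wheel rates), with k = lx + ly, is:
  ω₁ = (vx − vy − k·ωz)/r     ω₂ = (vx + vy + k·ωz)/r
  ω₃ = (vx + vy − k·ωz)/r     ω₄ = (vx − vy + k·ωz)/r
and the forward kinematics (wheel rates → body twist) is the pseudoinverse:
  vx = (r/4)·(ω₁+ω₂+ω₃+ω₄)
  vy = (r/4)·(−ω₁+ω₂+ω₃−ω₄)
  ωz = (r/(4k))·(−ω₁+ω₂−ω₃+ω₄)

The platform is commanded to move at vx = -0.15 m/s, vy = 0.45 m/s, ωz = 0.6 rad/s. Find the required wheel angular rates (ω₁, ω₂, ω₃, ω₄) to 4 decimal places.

k = lx + ly = 0.18 + 0.12 = 0.3000;  k·ωz = 0.3000·0.6 = 0.1800
ω₁ (FL) = (vx − vy − k·ωz)/r = -0.7800/0.04 = -19.5000
ω₂ (FR) = (vx + vy + k·ωz)/r = 0.4800/0.04 = 12.0000
ω₃ (RL) = (vx + vy − k·ωz)/r = 0.1200/0.04 = 3.0000
ω₄ (RR) = (vx − vy + k·ωz)/r = -0.4200/0.04 = -10.5000

(-19.5000, 12.0000, 3.0000, -10.5000)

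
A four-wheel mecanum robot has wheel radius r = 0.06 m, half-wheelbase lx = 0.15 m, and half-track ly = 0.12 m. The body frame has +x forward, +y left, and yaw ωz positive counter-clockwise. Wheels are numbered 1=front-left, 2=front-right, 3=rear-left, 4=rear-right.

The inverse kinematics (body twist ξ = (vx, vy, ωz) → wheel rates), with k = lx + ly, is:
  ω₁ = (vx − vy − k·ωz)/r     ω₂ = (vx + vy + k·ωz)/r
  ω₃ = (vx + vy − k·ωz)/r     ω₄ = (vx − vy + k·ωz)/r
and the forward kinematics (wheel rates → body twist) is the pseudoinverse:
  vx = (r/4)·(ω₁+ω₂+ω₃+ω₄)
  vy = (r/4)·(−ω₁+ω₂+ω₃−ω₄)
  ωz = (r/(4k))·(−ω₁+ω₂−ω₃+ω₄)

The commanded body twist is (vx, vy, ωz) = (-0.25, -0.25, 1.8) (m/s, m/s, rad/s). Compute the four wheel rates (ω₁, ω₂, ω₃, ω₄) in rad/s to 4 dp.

k = lx + ly = 0.15 + 0.12 = 0.2700;  k·ωz = 0.2700·1.8 = 0.4860
ω₁ (FL) = (vx − vy − k·ωz)/r = -0.4860/0.06 = -8.1000
ω₂ (FR) = (vx + vy + k·ωz)/r = -0.0140/0.06 = -0.2333
ω₃ (RL) = (vx + vy − k·ωz)/r = -0.9860/0.06 = -16.4333
ω₄ (RR) = (vx − vy + k·ωz)/r = 0.4860/0.06 = 8.1000

(-8.1000, -0.2333, -16.4333, 8.1000)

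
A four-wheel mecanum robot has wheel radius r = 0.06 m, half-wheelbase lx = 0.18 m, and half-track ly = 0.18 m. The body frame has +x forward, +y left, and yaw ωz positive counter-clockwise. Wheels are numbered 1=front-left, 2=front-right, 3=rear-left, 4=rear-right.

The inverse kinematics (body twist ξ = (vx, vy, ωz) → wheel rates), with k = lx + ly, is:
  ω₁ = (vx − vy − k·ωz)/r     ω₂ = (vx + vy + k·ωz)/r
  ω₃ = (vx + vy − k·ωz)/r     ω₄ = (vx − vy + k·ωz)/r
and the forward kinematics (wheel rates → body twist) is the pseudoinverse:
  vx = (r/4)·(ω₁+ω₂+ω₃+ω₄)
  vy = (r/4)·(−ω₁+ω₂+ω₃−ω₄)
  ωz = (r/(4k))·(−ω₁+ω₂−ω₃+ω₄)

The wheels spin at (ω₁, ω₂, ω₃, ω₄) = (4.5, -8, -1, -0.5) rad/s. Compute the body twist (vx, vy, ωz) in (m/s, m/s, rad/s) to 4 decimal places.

k = lx + ly = 0.18 + 0.18 = 0.3600
ω₁+ω₂+ω₃+ω₄ = -5.0000  →  vx = (0.06/4)·-5.0000 = -0.0750
−ω₁+ω₂+ω₃−ω₄ = -13.0000  →  vy = (0.06/4)·-13.0000 = -0.1950
−ω₁+ω₂−ω₃+ω₄ = -12.0000  →  ωz = (0.06/1.4400)·-12.0000 = -0.5000

(-0.0750, -0.1950, -0.5000)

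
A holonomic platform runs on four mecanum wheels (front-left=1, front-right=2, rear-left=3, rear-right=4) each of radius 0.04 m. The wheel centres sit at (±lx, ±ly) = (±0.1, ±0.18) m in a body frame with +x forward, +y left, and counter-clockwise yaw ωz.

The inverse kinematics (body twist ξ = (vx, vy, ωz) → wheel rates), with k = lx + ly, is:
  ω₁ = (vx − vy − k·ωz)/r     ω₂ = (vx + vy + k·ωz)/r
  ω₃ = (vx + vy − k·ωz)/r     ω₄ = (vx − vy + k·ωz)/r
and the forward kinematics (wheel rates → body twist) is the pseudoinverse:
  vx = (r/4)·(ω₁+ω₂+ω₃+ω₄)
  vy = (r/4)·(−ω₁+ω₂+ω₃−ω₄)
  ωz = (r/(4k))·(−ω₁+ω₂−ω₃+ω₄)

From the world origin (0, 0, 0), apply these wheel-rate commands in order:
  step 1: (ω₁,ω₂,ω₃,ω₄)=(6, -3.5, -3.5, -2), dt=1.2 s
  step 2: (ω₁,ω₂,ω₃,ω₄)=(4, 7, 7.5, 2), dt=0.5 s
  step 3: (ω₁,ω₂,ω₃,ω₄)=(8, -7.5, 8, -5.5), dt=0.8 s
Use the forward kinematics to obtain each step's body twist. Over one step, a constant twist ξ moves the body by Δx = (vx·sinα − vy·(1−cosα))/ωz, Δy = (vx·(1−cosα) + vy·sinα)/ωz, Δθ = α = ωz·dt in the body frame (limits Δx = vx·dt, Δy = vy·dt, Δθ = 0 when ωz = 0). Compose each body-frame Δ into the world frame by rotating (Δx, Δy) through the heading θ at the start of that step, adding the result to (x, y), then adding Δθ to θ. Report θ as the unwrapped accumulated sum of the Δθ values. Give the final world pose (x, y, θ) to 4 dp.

step 1: ξ=(vx,vy,ωz)=(-0.0300, -0.1100, -0.2857), dt=1.2 → body Δ=(-0.0577, -0.1233, -0.3429) → world pose (-0.0577, -0.1233, -0.3429)
step 2: ξ=(vx,vy,ωz)=(0.2050, 0.0850, -0.0893), dt=0.5 → body Δ=(0.1034, 0.0402, -0.0446) → world pose (0.0532, -0.1202, -0.3875)
step 3: ξ=(vx,vy,ωz)=(0.0300, -0.0200, -1.0357), dt=0.8 → body Δ=(0.0151, -0.0236, -0.8286) → world pose (0.0582, -0.1478, -1.2161)

(0.0582, -0.1478, -1.2161)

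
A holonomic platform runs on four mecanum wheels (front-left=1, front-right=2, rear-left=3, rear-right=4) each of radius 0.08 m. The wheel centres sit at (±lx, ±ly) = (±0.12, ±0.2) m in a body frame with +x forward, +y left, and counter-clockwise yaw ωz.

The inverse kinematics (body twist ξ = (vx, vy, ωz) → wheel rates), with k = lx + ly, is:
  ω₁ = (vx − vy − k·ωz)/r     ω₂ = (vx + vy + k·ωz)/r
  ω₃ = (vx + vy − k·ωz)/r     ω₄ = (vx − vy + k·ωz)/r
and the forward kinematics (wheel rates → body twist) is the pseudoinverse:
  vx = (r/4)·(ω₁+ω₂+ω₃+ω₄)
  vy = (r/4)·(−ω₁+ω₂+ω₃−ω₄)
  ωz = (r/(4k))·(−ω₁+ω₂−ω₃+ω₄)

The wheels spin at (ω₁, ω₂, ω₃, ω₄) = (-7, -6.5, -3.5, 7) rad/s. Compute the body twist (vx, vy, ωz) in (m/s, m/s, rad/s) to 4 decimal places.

k = lx + ly = 0.12 + 0.2 = 0.3200
ω₁+ω₂+ω₃+ω₄ = -10.0000  →  vx = (0.08/4)·-10.0000 = -0.2000
−ω₁+ω₂+ω₃−ω₄ = -10.0000  →  vy = (0.08/4)·-10.0000 = -0.2000
−ω₁+ω₂−ω₃+ω₄ = 11.0000  →  ωz = (0.08/1.2800)·11.0000 = 0.6875

(-0.2000, -0.2000, 0.6875)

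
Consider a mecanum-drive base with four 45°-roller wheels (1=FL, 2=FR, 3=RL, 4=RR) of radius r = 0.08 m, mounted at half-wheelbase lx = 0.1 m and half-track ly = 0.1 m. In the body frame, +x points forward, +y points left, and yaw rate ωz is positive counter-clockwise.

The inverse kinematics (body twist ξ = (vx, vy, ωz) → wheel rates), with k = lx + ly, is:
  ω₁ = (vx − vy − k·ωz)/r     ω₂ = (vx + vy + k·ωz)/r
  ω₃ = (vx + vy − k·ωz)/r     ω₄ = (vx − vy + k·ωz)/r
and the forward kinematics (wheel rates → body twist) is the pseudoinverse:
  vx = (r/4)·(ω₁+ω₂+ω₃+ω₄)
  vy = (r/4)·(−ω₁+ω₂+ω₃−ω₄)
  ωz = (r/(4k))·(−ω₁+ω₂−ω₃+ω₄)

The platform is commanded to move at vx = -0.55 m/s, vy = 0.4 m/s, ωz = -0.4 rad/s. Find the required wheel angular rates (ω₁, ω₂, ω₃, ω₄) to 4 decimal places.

(-10.8750, -2.8750, -0.8750, -12.8750)

k = lx + ly = 0.1 + 0.1 = 0.2000;  k·ωz = 0.2000·-0.4 = -0.0800
ω₁ (FL) = (vx − vy − k·ωz)/r = -0.8700/0.08 = -10.8750
ω₂ (FR) = (vx + vy + k·ωz)/r = -0.2300/0.08 = -2.8750
ω₃ (RL) = (vx + vy − k·ωz)/r = -0.0700/0.08 = -0.8750
ω₄ (RR) = (vx − vy + k·ωz)/r = -1.0300/0.08 = -12.8750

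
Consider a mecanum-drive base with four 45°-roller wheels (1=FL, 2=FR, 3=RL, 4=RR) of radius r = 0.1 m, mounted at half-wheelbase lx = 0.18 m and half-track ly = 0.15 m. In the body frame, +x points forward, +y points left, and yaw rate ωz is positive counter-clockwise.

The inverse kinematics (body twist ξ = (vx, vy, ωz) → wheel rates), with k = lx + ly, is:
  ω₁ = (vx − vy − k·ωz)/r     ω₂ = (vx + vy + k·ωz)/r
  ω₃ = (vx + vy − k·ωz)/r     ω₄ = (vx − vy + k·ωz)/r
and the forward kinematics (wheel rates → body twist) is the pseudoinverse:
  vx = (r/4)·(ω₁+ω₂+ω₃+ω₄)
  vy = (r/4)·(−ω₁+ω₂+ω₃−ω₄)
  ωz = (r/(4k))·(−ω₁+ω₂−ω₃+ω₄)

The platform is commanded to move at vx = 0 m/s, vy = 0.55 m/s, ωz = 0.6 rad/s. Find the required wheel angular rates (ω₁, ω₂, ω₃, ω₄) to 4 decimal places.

k = lx + ly = 0.18 + 0.15 = 0.3300;  k·ωz = 0.3300·0.6 = 0.1980
ω₁ (FL) = (vx − vy − k·ωz)/r = -0.7480/0.1 = -7.4800
ω₂ (FR) = (vx + vy + k·ωz)/r = 0.7480/0.1 = 7.4800
ω₃ (RL) = (vx + vy − k·ωz)/r = 0.3520/0.1 = 3.5200
ω₄ (RR) = (vx − vy + k·ωz)/r = -0.3520/0.1 = -3.5200

(-7.4800, 7.4800, 3.5200, -3.5200)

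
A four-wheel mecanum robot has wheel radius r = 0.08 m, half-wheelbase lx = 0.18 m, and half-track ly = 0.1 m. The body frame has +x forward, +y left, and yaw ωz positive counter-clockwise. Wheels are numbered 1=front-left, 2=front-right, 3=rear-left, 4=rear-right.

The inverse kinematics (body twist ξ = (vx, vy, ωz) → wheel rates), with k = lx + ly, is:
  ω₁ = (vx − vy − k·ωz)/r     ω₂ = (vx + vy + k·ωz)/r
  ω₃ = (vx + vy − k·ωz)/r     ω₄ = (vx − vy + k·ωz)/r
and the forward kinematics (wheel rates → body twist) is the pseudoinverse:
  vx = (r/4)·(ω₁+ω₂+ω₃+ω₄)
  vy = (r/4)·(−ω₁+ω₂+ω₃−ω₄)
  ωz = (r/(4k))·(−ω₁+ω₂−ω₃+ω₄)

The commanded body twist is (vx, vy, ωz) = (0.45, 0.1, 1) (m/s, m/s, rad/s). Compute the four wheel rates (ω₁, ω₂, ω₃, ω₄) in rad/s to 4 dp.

(0.8750, 10.3750, 3.3750, 7.8750)

k = lx + ly = 0.18 + 0.1 = 0.2800;  k·ωz = 0.2800·1 = 0.2800
ω₁ (FL) = (vx − vy − k·ωz)/r = 0.0700/0.08 = 0.8750
ω₂ (FR) = (vx + vy + k·ωz)/r = 0.8300/0.08 = 10.3750
ω₃ (RL) = (vx + vy − k·ωz)/r = 0.2700/0.08 = 3.3750
ω₄ (RR) = (vx − vy + k·ωz)/r = 0.6300/0.08 = 7.8750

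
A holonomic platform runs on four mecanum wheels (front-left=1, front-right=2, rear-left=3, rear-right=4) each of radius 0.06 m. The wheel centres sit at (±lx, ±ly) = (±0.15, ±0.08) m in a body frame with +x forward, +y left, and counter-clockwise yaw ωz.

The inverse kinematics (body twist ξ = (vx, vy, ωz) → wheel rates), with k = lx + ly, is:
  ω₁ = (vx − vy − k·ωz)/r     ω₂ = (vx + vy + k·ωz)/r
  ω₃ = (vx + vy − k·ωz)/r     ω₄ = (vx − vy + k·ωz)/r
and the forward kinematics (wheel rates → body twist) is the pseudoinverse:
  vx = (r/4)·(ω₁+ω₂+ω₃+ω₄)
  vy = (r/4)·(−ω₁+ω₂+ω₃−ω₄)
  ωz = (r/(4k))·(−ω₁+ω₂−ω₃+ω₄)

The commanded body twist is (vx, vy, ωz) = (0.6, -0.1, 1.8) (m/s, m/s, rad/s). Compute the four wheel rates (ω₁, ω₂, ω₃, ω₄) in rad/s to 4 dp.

k = lx + ly = 0.15 + 0.08 = 0.2300;  k·ωz = 0.2300·1.8 = 0.4140
ω₁ (FL) = (vx − vy − k·ωz)/r = 0.2860/0.06 = 4.7667
ω₂ (FR) = (vx + vy + k·ωz)/r = 0.9140/0.06 = 15.2333
ω₃ (RL) = (vx + vy − k·ωz)/r = 0.0860/0.06 = 1.4333
ω₄ (RR) = (vx − vy + k·ωz)/r = 1.1140/0.06 = 18.5667

(4.7667, 15.2333, 1.4333, 18.5667)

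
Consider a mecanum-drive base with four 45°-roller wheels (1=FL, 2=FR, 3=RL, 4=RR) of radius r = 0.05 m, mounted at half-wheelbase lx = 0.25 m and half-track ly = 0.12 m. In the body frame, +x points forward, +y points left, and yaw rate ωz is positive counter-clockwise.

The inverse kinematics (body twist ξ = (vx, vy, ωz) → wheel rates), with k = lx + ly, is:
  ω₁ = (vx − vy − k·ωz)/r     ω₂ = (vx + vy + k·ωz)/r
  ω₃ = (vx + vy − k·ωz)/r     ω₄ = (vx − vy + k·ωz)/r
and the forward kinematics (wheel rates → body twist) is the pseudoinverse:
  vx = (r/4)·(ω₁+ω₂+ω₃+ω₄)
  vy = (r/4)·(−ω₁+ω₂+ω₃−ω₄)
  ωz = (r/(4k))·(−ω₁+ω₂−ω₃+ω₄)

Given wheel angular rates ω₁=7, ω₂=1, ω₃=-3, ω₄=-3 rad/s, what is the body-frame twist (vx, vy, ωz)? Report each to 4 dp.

k = lx + ly = 0.25 + 0.12 = 0.3700
ω₁+ω₂+ω₃+ω₄ = 2.0000  →  vx = (0.05/4)·2.0000 = 0.0250
−ω₁+ω₂+ω₃−ω₄ = -6.0000  →  vy = (0.05/4)·-6.0000 = -0.0750
−ω₁+ω₂−ω₃+ω₄ = -6.0000  →  ωz = (0.05/1.4800)·-6.0000 = -0.2027

(0.0250, -0.0750, -0.2027)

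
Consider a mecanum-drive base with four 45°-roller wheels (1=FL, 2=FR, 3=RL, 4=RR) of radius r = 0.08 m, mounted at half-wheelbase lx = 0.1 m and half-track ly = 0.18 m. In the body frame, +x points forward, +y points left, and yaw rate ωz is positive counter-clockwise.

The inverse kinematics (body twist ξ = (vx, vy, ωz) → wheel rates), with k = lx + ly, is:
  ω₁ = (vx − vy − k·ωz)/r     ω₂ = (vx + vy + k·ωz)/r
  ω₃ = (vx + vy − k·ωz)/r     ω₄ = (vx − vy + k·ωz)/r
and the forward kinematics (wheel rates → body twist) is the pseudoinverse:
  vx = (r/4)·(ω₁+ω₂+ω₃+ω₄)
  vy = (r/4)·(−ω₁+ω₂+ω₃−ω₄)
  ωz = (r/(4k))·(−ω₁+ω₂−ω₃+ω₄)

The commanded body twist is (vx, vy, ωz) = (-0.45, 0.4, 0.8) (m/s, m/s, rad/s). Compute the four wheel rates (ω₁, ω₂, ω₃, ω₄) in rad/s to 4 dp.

k = lx + ly = 0.1 + 0.18 = 0.2800;  k·ωz = 0.2800·0.8 = 0.2240
ω₁ (FL) = (vx − vy − k·ωz)/r = -1.0740/0.08 = -13.4250
ω₂ (FR) = (vx + vy + k·ωz)/r = 0.1740/0.08 = 2.1750
ω₃ (RL) = (vx + vy − k·ωz)/r = -0.2740/0.08 = -3.4250
ω₄ (RR) = (vx − vy + k·ωz)/r = -0.6260/0.08 = -7.8250

(-13.4250, 2.1750, -3.4250, -7.8250)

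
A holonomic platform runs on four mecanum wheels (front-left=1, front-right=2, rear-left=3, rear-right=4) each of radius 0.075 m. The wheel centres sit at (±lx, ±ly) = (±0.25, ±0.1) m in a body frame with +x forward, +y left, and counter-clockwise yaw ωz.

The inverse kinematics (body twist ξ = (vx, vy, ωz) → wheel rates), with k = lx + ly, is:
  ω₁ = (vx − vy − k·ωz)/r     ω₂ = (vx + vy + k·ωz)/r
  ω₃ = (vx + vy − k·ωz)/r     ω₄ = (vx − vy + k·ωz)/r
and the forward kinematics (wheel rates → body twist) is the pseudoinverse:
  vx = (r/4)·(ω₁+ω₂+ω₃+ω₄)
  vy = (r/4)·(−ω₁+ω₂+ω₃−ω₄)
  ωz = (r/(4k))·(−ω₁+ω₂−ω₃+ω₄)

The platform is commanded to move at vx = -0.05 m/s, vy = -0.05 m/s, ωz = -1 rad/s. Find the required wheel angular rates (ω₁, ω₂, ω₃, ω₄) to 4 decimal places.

k = lx + ly = 0.25 + 0.1 = 0.3500;  k·ωz = 0.3500·-1 = -0.3500
ω₁ (FL) = (vx − vy − k·ωz)/r = 0.3500/0.075 = 4.6667
ω₂ (FR) = (vx + vy + k·ωz)/r = -0.4500/0.075 = -6.0000
ω₃ (RL) = (vx + vy − k·ωz)/r = 0.2500/0.075 = 3.3333
ω₄ (RR) = (vx − vy + k·ωz)/r = -0.3500/0.075 = -4.6667

(4.6667, -6.0000, 3.3333, -4.6667)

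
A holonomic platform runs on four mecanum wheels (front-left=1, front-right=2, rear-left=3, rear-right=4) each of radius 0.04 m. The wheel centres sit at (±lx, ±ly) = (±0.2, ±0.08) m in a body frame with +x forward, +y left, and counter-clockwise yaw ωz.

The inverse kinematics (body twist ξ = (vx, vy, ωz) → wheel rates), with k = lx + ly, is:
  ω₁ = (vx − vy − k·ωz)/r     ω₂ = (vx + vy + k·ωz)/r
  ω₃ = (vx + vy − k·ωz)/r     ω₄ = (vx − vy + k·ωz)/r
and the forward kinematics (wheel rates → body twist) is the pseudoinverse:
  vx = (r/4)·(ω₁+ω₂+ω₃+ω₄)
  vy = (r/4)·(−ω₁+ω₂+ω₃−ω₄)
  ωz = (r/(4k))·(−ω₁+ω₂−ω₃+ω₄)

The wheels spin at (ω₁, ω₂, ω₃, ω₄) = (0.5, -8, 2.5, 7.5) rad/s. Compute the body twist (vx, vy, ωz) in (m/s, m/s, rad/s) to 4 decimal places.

(0.0250, -0.1350, -0.1250)

k = lx + ly = 0.2 + 0.08 = 0.2800
ω₁+ω₂+ω₃+ω₄ = 2.5000  →  vx = (0.04/4)·2.5000 = 0.0250
−ω₁+ω₂+ω₃−ω₄ = -13.5000  →  vy = (0.04/4)·-13.5000 = -0.1350
−ω₁+ω₂−ω₃+ω₄ = -3.5000  →  ωz = (0.04/1.1200)·-3.5000 = -0.1250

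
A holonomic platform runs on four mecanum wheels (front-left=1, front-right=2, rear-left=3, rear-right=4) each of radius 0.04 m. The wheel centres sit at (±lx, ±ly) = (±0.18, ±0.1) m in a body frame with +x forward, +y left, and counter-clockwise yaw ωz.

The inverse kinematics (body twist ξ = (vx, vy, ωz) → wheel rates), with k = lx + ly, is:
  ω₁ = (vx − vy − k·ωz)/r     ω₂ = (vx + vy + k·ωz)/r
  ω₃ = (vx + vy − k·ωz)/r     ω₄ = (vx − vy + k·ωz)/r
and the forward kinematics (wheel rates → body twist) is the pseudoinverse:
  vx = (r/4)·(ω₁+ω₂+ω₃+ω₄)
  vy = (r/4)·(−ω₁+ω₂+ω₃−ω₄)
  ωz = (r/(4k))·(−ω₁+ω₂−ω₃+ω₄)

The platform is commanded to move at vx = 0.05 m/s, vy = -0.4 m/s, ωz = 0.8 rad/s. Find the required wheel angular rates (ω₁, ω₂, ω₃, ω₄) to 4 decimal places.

(5.6500, -3.1500, -14.3500, 16.8500)

k = lx + ly = 0.18 + 0.1 = 0.2800;  k·ωz = 0.2800·0.8 = 0.2240
ω₁ (FL) = (vx − vy − k·ωz)/r = 0.2260/0.04 = 5.6500
ω₂ (FR) = (vx + vy + k·ωz)/r = -0.1260/0.04 = -3.1500
ω₃ (RL) = (vx + vy − k·ωz)/r = -0.5740/0.04 = -14.3500
ω₄ (RR) = (vx − vy + k·ωz)/r = 0.6740/0.04 = 16.8500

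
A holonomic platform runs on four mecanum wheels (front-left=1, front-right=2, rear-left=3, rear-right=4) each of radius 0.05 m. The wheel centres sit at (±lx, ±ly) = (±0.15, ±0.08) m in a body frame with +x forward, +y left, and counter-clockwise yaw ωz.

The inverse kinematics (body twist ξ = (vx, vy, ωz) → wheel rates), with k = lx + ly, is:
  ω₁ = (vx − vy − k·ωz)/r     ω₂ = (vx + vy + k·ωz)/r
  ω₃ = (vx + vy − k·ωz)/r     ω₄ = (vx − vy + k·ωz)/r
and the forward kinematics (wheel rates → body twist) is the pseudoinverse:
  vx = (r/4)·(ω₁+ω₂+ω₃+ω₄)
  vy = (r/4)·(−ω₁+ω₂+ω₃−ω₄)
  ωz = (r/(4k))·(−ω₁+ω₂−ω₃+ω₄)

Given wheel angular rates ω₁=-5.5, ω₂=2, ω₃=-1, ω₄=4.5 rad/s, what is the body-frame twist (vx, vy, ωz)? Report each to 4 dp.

k = lx + ly = 0.15 + 0.08 = 0.2300
ω₁+ω₂+ω₃+ω₄ = 0.0000  →  vx = (0.05/4)·0.0000 = 0.0000
−ω₁+ω₂+ω₃−ω₄ = 2.0000  →  vy = (0.05/4)·2.0000 = 0.0250
−ω₁+ω₂−ω₃+ω₄ = 13.0000  →  ωz = (0.05/0.9200)·13.0000 = 0.7065

(0.0000, 0.0250, 0.7065)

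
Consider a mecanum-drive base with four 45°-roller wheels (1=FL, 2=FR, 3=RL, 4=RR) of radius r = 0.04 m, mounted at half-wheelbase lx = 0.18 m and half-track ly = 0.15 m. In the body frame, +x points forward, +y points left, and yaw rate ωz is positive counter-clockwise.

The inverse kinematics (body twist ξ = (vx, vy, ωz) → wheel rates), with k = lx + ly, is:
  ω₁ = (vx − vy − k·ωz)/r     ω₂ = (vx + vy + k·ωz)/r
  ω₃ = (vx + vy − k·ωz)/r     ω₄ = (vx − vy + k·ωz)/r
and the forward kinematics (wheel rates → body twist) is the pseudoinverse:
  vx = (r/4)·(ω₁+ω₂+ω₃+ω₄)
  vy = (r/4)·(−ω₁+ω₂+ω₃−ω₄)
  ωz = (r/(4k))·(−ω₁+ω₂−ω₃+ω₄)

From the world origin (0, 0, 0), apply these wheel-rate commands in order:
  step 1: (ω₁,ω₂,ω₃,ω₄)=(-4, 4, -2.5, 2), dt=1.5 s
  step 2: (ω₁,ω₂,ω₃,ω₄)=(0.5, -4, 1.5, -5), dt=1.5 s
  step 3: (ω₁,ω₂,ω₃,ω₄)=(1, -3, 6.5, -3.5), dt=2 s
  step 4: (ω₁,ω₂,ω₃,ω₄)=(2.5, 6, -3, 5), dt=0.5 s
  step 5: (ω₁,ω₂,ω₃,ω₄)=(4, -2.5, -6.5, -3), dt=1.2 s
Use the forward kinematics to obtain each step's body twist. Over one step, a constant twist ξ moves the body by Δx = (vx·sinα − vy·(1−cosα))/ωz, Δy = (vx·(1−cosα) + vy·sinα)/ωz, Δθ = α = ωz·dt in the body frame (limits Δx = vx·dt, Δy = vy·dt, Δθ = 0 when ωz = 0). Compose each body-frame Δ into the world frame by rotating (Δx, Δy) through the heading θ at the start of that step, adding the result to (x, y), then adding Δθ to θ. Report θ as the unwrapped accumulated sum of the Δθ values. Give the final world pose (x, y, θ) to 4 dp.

(-0.1942, 0.0591, -0.7152)

step 1: ξ=(vx,vy,ωz)=(-0.0050, 0.0350, 0.3788), dt=1.5 → body Δ=(-0.0216, 0.0476, 0.5682) → world pose (-0.0216, 0.0476, 0.5682)
step 2: ξ=(vx,vy,ωz)=(-0.0700, 0.0200, -0.3333), dt=1.5 → body Δ=(-0.0933, 0.0545, -0.5000) → world pose (-0.1296, 0.0433, 0.0682)
step 3: ξ=(vx,vy,ωz)=(0.0100, 0.0600, -0.4242), dt=2.0 → body Δ=(0.0656, 0.0981, -0.8485) → world pose (-0.0708, 0.1457, -0.7803)
step 4: ξ=(vx,vy,ωz)=(0.1050, -0.0450, 0.3485), dt=0.5 → body Δ=(0.0542, -0.0178, 0.1742) → world pose (-0.0449, 0.0949, -0.6061)
step 5: ξ=(vx,vy,ωz)=(-0.0800, -0.1000, -0.0909), dt=1.2 → body Δ=(-0.1023, -0.1145, -0.1091) → world pose (-0.1942, 0.0591, -0.7152)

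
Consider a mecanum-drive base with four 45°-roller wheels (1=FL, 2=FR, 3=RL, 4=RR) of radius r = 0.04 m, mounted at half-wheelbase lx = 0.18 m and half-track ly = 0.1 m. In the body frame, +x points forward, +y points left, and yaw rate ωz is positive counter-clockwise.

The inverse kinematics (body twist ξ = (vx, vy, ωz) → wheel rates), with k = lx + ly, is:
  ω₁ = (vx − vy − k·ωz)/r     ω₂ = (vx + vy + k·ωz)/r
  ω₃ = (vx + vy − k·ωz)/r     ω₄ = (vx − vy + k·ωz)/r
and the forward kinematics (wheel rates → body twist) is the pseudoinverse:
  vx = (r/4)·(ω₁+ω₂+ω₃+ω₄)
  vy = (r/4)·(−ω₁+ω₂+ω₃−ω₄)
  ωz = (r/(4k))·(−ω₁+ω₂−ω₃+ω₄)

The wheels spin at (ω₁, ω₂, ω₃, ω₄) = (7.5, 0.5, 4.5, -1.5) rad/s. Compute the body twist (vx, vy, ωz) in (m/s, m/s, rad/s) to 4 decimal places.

(0.1100, -0.0100, -0.4643)

k = lx + ly = 0.18 + 0.1 = 0.2800
ω₁+ω₂+ω₃+ω₄ = 11.0000  →  vx = (0.04/4)·11.0000 = 0.1100
−ω₁+ω₂+ω₃−ω₄ = -1.0000  →  vy = (0.04/4)·-1.0000 = -0.0100
−ω₁+ω₂−ω₃+ω₄ = -13.0000  →  ωz = (0.04/1.1200)·-13.0000 = -0.4643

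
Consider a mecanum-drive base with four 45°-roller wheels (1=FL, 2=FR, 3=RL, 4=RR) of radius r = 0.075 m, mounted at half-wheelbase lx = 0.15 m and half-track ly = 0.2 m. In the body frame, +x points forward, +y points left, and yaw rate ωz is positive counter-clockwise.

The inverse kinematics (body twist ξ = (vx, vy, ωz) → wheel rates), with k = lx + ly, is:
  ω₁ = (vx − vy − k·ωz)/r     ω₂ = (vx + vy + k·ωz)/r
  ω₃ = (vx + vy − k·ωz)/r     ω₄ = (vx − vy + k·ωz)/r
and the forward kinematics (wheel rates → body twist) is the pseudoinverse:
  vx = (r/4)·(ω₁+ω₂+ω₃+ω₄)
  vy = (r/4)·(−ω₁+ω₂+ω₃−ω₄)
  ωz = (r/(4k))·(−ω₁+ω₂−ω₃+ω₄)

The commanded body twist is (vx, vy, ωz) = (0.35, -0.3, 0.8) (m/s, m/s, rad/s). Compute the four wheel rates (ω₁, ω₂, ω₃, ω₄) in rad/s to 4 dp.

k = lx + ly = 0.15 + 0.2 = 0.3500;  k·ωz = 0.3500·0.8 = 0.2800
ω₁ (FL) = (vx − vy − k·ωz)/r = 0.3700/0.075 = 4.9333
ω₂ (FR) = (vx + vy + k·ωz)/r = 0.3300/0.075 = 4.4000
ω₃ (RL) = (vx + vy − k·ωz)/r = -0.2300/0.075 = -3.0667
ω₄ (RR) = (vx − vy + k·ωz)/r = 0.9300/0.075 = 12.4000

(4.9333, 4.4000, -3.0667, 12.4000)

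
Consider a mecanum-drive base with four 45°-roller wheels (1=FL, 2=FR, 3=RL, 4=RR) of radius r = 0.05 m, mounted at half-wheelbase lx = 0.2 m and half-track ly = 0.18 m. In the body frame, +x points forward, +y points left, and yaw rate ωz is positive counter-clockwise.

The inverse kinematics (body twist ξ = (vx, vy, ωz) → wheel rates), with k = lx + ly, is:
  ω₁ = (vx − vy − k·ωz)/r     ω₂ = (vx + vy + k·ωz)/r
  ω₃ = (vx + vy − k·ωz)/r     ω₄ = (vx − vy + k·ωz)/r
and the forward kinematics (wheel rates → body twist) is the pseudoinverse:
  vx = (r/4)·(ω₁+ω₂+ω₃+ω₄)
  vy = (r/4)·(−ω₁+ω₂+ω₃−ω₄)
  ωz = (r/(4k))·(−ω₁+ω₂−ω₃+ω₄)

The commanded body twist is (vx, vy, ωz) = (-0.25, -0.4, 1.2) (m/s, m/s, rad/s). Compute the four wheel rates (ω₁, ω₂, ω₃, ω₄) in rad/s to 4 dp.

(-6.1200, -3.8800, -22.1200, 12.1200)

k = lx + ly = 0.2 + 0.18 = 0.3800;  k·ωz = 0.3800·1.2 = 0.4560
ω₁ (FL) = (vx − vy − k·ωz)/r = -0.3060/0.05 = -6.1200
ω₂ (FR) = (vx + vy + k·ωz)/r = -0.1940/0.05 = -3.8800
ω₃ (RL) = (vx + vy − k·ωz)/r = -1.1060/0.05 = -22.1200
ω₄ (RR) = (vx − vy + k·ωz)/r = 0.6060/0.05 = 12.1200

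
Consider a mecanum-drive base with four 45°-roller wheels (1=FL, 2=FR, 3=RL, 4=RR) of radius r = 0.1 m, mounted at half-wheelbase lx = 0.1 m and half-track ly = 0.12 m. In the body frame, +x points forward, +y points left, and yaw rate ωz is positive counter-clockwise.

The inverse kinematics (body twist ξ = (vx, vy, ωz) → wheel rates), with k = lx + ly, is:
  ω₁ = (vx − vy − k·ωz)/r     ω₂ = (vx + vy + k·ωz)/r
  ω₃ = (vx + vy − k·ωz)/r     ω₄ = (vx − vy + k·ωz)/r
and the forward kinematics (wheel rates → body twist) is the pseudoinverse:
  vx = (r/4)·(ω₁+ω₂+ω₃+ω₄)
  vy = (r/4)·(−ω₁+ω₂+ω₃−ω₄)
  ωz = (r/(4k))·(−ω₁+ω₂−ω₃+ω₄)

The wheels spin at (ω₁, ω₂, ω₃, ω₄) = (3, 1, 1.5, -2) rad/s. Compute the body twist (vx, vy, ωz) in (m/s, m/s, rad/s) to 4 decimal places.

k = lx + ly = 0.1 + 0.12 = 0.2200
ω₁+ω₂+ω₃+ω₄ = 3.5000  →  vx = (0.1/4)·3.5000 = 0.0875
−ω₁+ω₂+ω₃−ω₄ = 1.5000  →  vy = (0.1/4)·1.5000 = 0.0375
−ω₁+ω₂−ω₃+ω₄ = -5.5000  →  ωz = (0.1/0.8800)·-5.5000 = -0.6250

(0.0875, 0.0375, -0.6250)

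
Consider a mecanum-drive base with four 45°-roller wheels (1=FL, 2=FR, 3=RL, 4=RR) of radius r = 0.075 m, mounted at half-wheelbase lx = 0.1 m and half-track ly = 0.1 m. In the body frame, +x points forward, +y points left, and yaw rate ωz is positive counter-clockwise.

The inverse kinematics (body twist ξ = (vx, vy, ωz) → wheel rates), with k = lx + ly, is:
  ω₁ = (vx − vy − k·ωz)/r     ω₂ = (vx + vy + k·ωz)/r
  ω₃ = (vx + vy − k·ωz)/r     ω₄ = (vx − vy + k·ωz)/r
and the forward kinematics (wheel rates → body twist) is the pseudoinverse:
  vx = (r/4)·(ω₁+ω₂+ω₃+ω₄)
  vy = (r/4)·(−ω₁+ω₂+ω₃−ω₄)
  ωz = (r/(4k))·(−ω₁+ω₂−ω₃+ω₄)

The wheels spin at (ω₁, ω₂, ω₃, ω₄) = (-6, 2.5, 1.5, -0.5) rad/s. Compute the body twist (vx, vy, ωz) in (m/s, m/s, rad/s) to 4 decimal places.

k = lx + ly = 0.1 + 0.1 = 0.2000
ω₁+ω₂+ω₃+ω₄ = -2.5000  →  vx = (0.075/4)·-2.5000 = -0.0469
−ω₁+ω₂+ω₃−ω₄ = 10.5000  →  vy = (0.075/4)·10.5000 = 0.1969
−ω₁+ω₂−ω₃+ω₄ = 6.5000  →  ωz = (0.075/0.8000)·6.5000 = 0.6094

(-0.0469, 0.1969, 0.6094)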